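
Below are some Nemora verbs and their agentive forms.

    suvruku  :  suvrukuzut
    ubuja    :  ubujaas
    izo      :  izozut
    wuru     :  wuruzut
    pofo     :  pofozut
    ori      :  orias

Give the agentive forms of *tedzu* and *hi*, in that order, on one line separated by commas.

tedzuzut, hias

Looking at the last vowel of each stem: -zut when the last vowel of the stem is a rounded vowel (*suvruku*, *izo*, *wuru*, *pofo*); -as when the last vowel of the stem is an unrounded vowel (*ubuja*, *ori*).
The last vowel of *tedzu* is /u/, which is a rounded vowel, so the suffix is -zut, giving *tedzuzut*.
*hi* — last vowel /i/ (an unrounded vowel) → -as → *hias*.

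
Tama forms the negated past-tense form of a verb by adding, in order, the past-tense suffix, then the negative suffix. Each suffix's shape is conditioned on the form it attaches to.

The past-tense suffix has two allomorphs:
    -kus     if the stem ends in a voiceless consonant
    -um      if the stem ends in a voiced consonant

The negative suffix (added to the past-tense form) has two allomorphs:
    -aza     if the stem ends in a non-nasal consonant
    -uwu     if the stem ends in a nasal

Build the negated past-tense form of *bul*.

Since the final consonant of *bul* is /l/ (voiced), it takes -um, giving *bulum*.
The past-tense form *bulum*: final consonant = /m/, a nasal → -uwu → *bulumuwu*.

bulumuwu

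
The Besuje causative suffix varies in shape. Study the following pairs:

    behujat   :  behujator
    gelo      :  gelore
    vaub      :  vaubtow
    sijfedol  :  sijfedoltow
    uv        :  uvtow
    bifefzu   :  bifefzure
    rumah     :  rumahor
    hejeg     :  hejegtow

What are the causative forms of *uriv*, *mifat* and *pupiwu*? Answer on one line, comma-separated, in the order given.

The suffix is conditioned by the final sound: -or when the stem ends in a voiceless consonant (*behujat*, *rumah*); -tow when the stem ends in a voiced consonant (*vaub*, *sijfedol*, *uv*, *hejeg*); -re when the stem ends in a vowel (*gelo*, *bifefzu*).
The final sound of *uriv* is /v/, which is a voiced consonant, so the suffix is -tow, giving *urivtow*.
*mifat*: final sound = /t/, a voiceless consonant → -or → *mifator*.
*pupiwu* — final sound /u/ (a vowel) → -re → *pupiwure*.

urivtow, mifator, pupiwure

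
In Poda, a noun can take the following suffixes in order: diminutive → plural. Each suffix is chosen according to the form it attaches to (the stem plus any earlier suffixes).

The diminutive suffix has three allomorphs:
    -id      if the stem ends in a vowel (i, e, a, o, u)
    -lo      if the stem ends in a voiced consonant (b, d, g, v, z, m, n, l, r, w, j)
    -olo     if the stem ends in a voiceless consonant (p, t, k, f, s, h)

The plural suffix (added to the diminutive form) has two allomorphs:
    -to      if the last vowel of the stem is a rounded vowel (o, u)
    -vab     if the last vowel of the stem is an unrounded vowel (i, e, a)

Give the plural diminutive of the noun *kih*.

kiholoto

The final sound of *kih* is /h/, which is a voiceless consonant, so the diminutive suffix is -olo, giving *kiholo*.
Since the last vowel of the diminutive form *kiholo* is /o/ (a rounded vowel), it takes -to, giving *kiholoto*.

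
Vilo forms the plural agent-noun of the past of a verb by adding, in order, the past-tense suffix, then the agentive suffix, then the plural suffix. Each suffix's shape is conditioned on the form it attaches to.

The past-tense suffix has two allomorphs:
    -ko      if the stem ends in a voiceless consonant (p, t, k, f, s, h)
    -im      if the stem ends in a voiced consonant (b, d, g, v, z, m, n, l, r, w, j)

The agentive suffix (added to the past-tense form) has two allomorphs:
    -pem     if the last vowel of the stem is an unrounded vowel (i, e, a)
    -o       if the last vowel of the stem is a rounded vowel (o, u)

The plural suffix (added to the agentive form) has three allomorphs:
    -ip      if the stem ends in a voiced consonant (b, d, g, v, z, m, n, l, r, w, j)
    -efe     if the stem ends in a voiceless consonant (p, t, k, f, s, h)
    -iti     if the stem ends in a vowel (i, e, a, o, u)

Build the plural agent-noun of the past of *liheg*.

lihegimpemip

*liheg*: final consonant = /g/, voiced → -im → *lihegim*.
The past-tense form *lihegim*: last vowel = /i/, an unrounded vowel → -pem → *lihegimpem*.
Since the final sound of the agentive form *lihegimpem* is /m/ (a voiced consonant), it takes -ip, giving *lihegimpemip*.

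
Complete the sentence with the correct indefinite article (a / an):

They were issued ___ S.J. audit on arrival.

an

The indefinite article is chosen by the initial *sound* of the following word, not its spelling.
The initialism *S.J.* is read letter by letter; the first letter, S, is pronounced /ɛs/, which begins with a vowel sound.
So the article is *an*: They were issued an S.J. audit on arrival.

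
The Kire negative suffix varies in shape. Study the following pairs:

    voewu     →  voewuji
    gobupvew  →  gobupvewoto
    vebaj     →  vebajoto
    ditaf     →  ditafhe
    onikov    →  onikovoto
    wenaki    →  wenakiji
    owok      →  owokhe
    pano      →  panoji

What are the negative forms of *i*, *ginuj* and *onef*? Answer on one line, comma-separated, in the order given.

iji, ginujoto, onefhe

The pattern is voicing of the final sound: -he when the stem ends in a voiceless consonant (*ditaf*, *owok*); -oto when the stem ends in a voiced consonant (*gobupvew*, *vebaj*, *onikov*); -ji when the stem ends in a vowel (*voewu*, *wenaki*, *pano*).
The final sound of *i* is /i/, which is a vowel, so the suffix is -ji, giving *iji*.
*ginuj*: final sound = /j/, a voiced consonant → -oto → *ginujoto*.
Since the final sound of *onef* is /f/ (a voiceless consonant), it takes -he, giving *onefhe*.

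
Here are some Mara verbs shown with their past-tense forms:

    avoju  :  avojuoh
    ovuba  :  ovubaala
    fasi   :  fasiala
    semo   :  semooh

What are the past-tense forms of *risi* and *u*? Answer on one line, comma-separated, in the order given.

risiala, uoh

The pattern is rounding harmony: -oh when the last vowel of the stem is a rounded vowel (*avoju*, *semo*); -ala when the last vowel of the stem is an unrounded vowel (*ovuba*, *fasi*).
Since the last vowel of *risi* is /i/ (an unrounded vowel), it takes -ala, giving *risiala*.
Since the last vowel of *u* is /u/ (a rounded vowel), it takes -oh, giving *uoh*.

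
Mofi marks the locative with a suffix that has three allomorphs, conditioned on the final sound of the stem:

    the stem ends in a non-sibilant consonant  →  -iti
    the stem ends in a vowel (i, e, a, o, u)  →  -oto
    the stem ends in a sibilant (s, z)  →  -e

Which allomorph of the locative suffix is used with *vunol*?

-iti

Since the final sound of *vunol* is /l/ (a non-sibilant consonant), it takes -iti.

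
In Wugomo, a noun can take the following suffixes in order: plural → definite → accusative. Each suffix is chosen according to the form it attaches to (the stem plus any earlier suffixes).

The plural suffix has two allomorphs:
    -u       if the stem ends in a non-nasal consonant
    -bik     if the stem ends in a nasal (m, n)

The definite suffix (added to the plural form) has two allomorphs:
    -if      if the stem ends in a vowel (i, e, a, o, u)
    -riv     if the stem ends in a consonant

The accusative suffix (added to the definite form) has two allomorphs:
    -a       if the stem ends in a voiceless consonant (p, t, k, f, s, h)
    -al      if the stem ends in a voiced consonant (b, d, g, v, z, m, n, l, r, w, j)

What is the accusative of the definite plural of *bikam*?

bikambikrival

*bikam*: final consonant = /m/, a nasal → -bik → *bikambik*.
The plural form *bikambik*: final sound = /k/, a consonant → -riv → *bikambikriv*.
The final consonant of the definite form *bikambikriv* is /v/, which is voiced, so the accusative suffix is -al, giving *bikambikrival*.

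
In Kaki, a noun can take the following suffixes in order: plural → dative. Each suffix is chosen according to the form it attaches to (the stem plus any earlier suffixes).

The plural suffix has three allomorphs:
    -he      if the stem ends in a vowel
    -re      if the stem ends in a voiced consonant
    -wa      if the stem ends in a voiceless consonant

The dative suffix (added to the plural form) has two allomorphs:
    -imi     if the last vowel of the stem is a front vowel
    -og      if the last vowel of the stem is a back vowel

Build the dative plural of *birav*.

biravreimi

The final sound of *birav* is /v/, which is a voiced consonant, so the plural suffix is -re, giving *biravre*.
The plural form *biravre*: last vowel = /e/, a front vowel → -imi → *biravreimi*.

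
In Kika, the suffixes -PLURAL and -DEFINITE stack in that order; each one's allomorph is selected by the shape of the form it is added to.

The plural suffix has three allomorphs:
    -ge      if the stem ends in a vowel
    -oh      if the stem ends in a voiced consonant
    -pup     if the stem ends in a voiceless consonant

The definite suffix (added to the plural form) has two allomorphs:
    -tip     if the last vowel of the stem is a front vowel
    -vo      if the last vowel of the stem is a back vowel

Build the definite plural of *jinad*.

The final sound of *jinad* is /d/, which is a voiced consonant, so the plural suffix is -oh, giving *jinadoh*.
The plural form *jinadoh*: last vowel = /o/, a back vowel → -vo → *jinadohvo*.

jinadohvo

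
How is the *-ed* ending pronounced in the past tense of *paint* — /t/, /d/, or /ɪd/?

/ɪd/

The stem *paint* ends in /t/ or /d/.
The -ed suffix is realized as /ɪd/ after /t, d/; as /t/ after other voiceless consonants; and as /d/ after other voiced sounds.
So -ed on *paint* is pronounced /ɪd/.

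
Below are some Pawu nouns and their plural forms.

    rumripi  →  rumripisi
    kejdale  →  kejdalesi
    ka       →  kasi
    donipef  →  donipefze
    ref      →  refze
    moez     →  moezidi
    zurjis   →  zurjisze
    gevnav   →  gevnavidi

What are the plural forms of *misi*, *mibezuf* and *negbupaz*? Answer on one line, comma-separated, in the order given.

The alternation tracks the final sound of the stem — -ze when the stem ends in a voiceless consonant (*donipef*, *ref*, *zurjis*); -idi when the stem ends in a voiced consonant (*moez*, *gevnav*); -si when the stem ends in a vowel (*rumripi*, *kejdale*, *ka*).
*misi* — final sound /i/ (a vowel) → -si → *misisi*.
The final sound of *mibezuf* is /f/, which is a voiceless consonant, so the suffix is -ze, giving *mibezufze*.
*negbupaz* — final sound /z/ (a voiced consonant) → -idi → *negbupazidi*.

misisi, mibezufze, negbupazidi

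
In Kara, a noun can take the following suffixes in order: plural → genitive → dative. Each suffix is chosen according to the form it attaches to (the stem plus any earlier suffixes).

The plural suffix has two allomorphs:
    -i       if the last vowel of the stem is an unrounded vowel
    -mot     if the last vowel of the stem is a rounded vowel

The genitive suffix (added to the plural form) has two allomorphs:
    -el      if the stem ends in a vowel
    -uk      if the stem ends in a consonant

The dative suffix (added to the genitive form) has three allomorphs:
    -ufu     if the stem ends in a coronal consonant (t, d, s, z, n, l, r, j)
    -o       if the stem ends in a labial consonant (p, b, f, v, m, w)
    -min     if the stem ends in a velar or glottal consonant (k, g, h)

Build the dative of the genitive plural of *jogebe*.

*jogebe*: last vowel = /e/, an unrounded vowel → -i → *jogebei*.
The plural form *jogebei* — final sound /i/ (a vowel) → -el → *jogebeiel*.
The genitive form *jogebeiel*: final consonant = /l/, coronal → -ufu → *jogebeielufu*.

jogebeielufu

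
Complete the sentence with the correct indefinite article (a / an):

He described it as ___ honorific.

an

The indefinite article is chosen by the initial *sound* of the following word, not its spelling.
*honorific* begins with the sound /ɒ/ (silent h) — a vowel sound.
So the article is *an*: He described it as an honorific.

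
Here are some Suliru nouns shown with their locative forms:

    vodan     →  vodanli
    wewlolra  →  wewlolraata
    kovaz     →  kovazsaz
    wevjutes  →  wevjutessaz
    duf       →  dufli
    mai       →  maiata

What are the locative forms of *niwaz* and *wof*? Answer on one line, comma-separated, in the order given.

The pattern is sibilance of the final sound: -saz when the stem ends in a sibilant (*kovaz*, *wevjutes*); -li when the stem ends in a non-sibilant consonant (*vodan*, *duf*); -ata when the stem ends in a vowel (*wewlolra*, *mai*).
*niwaz*: final sound = /z/, a sibilant → -saz → *niwazsaz*.
*wof* — final sound /f/ (a non-sibilant consonant) → -li → *wofli*.

niwazsaz, wofli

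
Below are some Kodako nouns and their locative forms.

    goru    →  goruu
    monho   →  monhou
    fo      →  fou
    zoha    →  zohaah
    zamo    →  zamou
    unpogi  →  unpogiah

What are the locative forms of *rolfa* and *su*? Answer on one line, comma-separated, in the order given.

rolfaah, suu

Looking at the last vowel of each stem: -u when the last vowel of the stem is a rounded vowel (*goru*, *monho*, *fo*, *zamo*); -ah when the last vowel of the stem is an unrounded vowel (*zoha*, *unpogi*).
The last vowel of *rolfa* is /a/, which is an unrounded vowel, so the suffix is -ah, giving *rolfaah*.
*su* — last vowel /u/ (a rounded vowel) → -u → *suu*.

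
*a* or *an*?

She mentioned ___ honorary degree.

The indefinite article is chosen by the initial *sound* of the following word, not its spelling.
*honorary* begins with the sound /ɒ/ (silent h) — a vowel sound.
So the article is *an*: She mentioned an honorary degree.

an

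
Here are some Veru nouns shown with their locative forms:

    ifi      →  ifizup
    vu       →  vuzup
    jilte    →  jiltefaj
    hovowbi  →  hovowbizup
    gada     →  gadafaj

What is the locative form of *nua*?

nuafaj

The alternation tracks the last vowel of the stem — -zup when the last vowel of the stem is a high vowel (*ifi*, *vu*, *hovowbi*); -faj when the last vowel of the stem is a non-high vowel (*jilte*, *gada*).
The last vowel of *nua* is /a/, which is a non-high vowel, so the suffix is -faj, giving *nuafaj*.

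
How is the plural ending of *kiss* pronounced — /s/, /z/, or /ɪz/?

The stem *kiss* ends in a sibilant (/s, z, ʃ, ʒ, tʃ, dʒ/).
The plural suffix surfaces as /ɪz/ after sibilants, /s/ after other voiceless consonants, and /z/ after other voiced sounds.
So the plural -s on *kiss* is pronounced /ɪz/.

/ɪz/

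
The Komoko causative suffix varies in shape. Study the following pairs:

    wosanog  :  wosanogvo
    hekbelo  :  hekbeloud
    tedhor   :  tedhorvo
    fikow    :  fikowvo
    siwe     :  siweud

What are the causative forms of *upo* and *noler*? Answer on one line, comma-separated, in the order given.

upoud, nolervo

The alternation tracks the final sound of the stem — -vo when the stem ends in a consonant (*wosanog*, *tedhor*, *fikow*); -ud when the stem ends in a vowel (*hekbelo*, *siwe*).
Since the final sound of *upo* is /o/ (a vowel), it takes -ud, giving *upoud*.
*noler* — final sound /r/ (a consonant) → -vo → *nolervo*.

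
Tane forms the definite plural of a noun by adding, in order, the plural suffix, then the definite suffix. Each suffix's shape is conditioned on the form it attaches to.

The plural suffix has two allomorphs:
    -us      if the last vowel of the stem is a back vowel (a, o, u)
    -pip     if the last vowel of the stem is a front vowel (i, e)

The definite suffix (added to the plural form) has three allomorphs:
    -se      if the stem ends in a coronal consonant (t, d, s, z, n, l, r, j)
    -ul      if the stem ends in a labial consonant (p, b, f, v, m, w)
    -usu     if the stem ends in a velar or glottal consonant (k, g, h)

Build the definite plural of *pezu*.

pezuusse

The last vowel of *pezu* is /u/, which is a back vowel, so the plural suffix is -us, giving *pezuus*.
Since the final consonant of the plural form *pezuus* is /s/ (coronal), it takes -se, giving *pezuusse*.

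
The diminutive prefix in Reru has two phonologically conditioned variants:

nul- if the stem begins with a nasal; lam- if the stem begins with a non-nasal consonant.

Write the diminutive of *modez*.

nulmodez

The first consonant of *modez* is /m/, which is a nasal, so the prefix is nul-, giving *nulmodez*.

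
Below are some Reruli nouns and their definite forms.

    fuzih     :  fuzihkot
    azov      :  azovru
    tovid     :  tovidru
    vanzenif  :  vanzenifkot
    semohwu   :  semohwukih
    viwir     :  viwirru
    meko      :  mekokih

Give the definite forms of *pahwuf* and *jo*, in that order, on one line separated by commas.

pahwufkot, jokih

Looking at the final sound of each stem: -kot when the stem ends in a voiceless consonant (*fuzih*, *vanzenif*); -ru when the stem ends in a voiced consonant (*azov*, *tovid*, *viwir*); -kih when the stem ends in a vowel (*semohwu*, *meko*).
*pahwuf*: final sound = /f/, a voiceless consonant → -kot → *pahwufkot*.
*jo*: final sound = /o/, a vowel → -kih → *jokih*.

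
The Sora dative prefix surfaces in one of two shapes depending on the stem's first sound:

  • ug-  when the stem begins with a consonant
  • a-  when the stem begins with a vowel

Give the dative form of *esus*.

aesus

*esus*: first sound = /e/, a vowel → a- → *aesus*.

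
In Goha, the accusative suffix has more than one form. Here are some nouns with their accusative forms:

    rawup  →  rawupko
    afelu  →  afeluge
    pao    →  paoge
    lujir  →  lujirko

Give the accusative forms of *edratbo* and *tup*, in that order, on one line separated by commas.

The pattern is consonant vs. vowel: -ko when the stem ends in a consonant (*rawup*, *lujir*); -ge when the stem ends in a vowel (*afelu*, *pao*).
The final sound of *edratbo* is /o/, which is a vowel, so the suffix is -ge, giving *edratboge*.
*tup* — final sound /p/ (a consonant) → -ko → *tupko*.

edratboge, tupko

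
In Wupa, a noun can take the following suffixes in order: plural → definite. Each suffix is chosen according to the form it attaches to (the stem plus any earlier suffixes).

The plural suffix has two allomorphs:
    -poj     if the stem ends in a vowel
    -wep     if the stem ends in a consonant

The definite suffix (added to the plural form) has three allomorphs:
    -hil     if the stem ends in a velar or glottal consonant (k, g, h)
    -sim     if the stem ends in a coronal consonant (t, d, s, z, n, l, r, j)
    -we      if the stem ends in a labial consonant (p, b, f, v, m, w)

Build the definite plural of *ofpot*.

*ofpot*: final sound = /t/, a consonant → -wep → *ofpotwep*.
The plural form *ofpotwep* — final consonant /p/ (labial) → -we → *ofpotwepwe*.

ofpotwepwe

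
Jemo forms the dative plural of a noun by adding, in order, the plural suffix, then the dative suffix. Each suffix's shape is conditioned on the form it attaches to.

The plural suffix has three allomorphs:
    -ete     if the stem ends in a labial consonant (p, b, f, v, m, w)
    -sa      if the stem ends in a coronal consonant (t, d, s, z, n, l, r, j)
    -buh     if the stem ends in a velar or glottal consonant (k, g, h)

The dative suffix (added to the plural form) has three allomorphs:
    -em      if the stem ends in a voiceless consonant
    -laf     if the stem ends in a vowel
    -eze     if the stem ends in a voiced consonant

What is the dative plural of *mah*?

*mah*: final consonant = /h/, velar/glottal → -buh → *mahbuh*.
The plural form *mahbuh* — final sound /h/ (a voiceless consonant) → -em → *mahbuhem*.

mahbuhem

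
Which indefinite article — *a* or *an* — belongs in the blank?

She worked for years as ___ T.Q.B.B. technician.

The indefinite article is chosen by the initial *sound* of the following word, not its spelling.
The initialism *T.Q.B.B.* is read letter by letter; the first letter, T, is pronounced /tiː/, which begins with a consonant sound.
So the article is *a*: She worked for years as a T.Q.B.B. technician.

a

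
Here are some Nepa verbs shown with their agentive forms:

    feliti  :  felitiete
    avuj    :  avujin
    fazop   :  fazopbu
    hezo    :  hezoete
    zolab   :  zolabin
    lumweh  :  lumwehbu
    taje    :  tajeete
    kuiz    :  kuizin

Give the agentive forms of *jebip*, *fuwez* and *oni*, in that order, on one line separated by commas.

The pattern is voicing of the final sound: -bu when the stem ends in a voiceless consonant (*fazop*, *lumweh*); -in when the stem ends in a voiced consonant (*avuj*, *zolab*, *kuiz*); -ete when the stem ends in a vowel (*feliti*, *hezo*, *taje*).
*jebip*: final sound = /p/, a voiceless consonant → -bu → *jebipbu*.
Since the final sound of *fuwez* is /z/ (a voiced consonant), it takes -in, giving *fuwezin*.
The final sound of *oni* is /i/, which is a vowel, so the suffix is -ete, giving *oniete*.

jebipbu, fuwezin, oniete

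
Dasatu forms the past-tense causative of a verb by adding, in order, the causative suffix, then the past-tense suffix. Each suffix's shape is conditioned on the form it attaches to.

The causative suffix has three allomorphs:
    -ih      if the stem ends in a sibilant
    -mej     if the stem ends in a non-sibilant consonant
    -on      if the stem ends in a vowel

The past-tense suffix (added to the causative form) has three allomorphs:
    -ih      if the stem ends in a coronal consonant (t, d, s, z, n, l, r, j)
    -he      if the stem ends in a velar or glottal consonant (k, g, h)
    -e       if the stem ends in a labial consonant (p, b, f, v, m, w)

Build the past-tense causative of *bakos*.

bakosihhe

*bakos* — final sound /s/ (a sibilant) → -ih → *bakosih*.
The causative form *bakosih* — final consonant /h/ (velar/glottal) → -he → *bakosihhe*.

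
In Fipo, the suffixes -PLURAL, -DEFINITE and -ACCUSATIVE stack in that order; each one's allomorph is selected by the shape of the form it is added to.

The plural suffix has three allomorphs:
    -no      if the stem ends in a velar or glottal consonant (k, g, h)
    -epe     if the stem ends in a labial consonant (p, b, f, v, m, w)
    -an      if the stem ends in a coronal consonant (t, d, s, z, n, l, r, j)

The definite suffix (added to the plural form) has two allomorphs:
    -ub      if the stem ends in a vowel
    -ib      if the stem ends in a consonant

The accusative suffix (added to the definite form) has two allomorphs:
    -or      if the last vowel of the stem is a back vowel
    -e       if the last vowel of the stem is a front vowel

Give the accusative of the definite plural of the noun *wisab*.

*wisab*: final consonant = /b/, labial → -epe → *wisabepe*.
The plural form *wisabepe*: final sound = /e/, a vowel → -ub → *wisabepeub*.
The definite form *wisabepeub* — last vowel /u/ (a back vowel) → -or → *wisabepeubor*.

wisabepeubor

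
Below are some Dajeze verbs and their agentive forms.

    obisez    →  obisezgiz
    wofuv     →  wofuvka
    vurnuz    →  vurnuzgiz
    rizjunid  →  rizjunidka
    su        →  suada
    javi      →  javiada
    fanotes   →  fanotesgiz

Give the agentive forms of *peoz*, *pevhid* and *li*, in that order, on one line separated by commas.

The pattern is sibilance of the final sound: -giz when the stem ends in a sibilant (*obisez*, *vurnuz*, *fanotes*); -ka when the stem ends in a non-sibilant consonant (*wofuv*, *rizjunid*); -ada when the stem ends in a vowel (*su*, *javi*).
*peoz* — final sound /z/ (a sibilant) → -giz → *peozgiz*.
*pevhid*: final sound = /d/, a non-sibilant consonant → -ka → *pevhidka*.
*li*: final sound = /i/, a vowel → -ada → *liada*.

peozgiz, pevhidka, liada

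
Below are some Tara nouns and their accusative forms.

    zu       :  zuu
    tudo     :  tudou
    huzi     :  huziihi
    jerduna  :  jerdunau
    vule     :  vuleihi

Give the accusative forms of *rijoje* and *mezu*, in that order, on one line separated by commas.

The pattern is front/back vowel harmony: -ihi when the last vowel of the stem is a front vowel (*huzi*, *vule*); -u when the last vowel of the stem is a back vowel (*zu*, *tudo*, *jerduna*).
The last vowel of *rijoje* is /e/, which is a front vowel, so the suffix is -ihi, giving *rijojeihi*.
The last vowel of *mezu* is /u/, which is a back vowel, so the suffix is -u, giving *mezuu*.

rijojeihi, mezuu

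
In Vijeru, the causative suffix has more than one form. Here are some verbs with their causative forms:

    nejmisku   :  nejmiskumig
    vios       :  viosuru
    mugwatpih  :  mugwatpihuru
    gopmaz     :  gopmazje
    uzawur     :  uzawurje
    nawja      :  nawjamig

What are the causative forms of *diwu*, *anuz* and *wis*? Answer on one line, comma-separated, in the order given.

diwumig, anuzje, wisuru

The pattern is voicing of the final sound: -uru when the stem ends in a voiceless consonant (*vios*, *mugwatpih*); -je when the stem ends in a voiced consonant (*gopmaz*, *uzawur*); -mig when the stem ends in a vowel (*nejmisku*, *nawja*).
The final sound of *diwu* is /u/, which is a vowel, so the suffix is -mig, giving *diwumig*.
Since the final sound of *anuz* is /z/ (a voiced consonant), it takes -je, giving *anuzje*.
Since the final sound of *wis* is /s/ (a voiceless consonant), it takes -uru, giving *wisuru*.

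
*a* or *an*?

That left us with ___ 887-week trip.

an

The indefinite article is chosen by the initial *sound* of the following word, not its spelling.
The number *887* is spoken "eight hundred …", beginning with /eɪt/ — a vowel sound.
So the article is *an*: That left us with an 887-week trip.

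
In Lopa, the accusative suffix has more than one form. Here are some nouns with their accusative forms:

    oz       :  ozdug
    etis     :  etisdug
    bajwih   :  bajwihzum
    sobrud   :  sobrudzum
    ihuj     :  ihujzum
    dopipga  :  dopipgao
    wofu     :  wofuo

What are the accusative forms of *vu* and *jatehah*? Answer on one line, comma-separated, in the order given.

vuo, jatehahzum

Looking at the final sound of each stem: -dug when the stem ends in a sibilant (*oz*, *etis*); -zum when the stem ends in a non-sibilant consonant (*bajwih*, *sobrud*, *ihuj*); -o when the stem ends in a vowel (*dopipga*, *wofu*).
*vu* — final sound /u/ (a vowel) → -o → *vuo*.
The final sound of *jatehah* is /h/, which is a non-sibilant consonant, so the suffix is -zum, giving *jatehahzum*.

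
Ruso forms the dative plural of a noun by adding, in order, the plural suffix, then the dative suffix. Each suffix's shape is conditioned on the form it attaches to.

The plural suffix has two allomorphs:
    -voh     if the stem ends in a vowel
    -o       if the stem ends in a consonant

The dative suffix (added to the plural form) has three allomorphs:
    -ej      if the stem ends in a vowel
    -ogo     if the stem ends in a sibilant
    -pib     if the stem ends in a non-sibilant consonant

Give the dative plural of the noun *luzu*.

luzuvohpib

*luzu*: final sound = /u/, a vowel → -voh → *luzuvoh*.
Since the final sound of the plural form *luzuvoh* is /h/ (a non-sibilant consonant), it takes -pib, giving *luzuvohpib*.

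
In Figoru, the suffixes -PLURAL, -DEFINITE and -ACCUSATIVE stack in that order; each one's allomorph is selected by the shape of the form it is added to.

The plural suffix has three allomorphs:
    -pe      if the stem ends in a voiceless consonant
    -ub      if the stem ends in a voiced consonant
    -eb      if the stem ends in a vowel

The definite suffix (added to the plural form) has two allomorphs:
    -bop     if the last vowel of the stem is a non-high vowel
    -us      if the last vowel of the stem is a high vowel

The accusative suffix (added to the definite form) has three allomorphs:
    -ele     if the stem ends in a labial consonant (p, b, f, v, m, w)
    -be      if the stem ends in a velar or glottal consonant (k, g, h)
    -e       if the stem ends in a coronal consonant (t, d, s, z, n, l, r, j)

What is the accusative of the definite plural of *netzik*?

netzikpebopele

The final sound of *netzik* is /k/, which is a voiceless consonant, so the plural suffix is -pe, giving *netzikpe*.
Since the last vowel of the plural form *netzikpe* is /e/ (a non-high vowel), it takes -bop, giving *netzikpebop*.
The definite form *netzikpebop* — final consonant /p/ (labial) → -ele → *netzikpebopele*.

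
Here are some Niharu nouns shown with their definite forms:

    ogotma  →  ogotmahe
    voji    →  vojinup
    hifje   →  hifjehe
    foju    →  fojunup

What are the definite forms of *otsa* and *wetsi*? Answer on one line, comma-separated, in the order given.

The alternation tracks the last vowel of the stem — -nup when the last vowel of the stem is a high vowel (*voji*, *foju*); -he when the last vowel of the stem is a non-high vowel (*ogotma*, *hifje*).
The last vowel of *otsa* is /a/, which is a non-high vowel, so the suffix is -he, giving *otsahe*.
*wetsi* — last vowel /i/ (a high vowel) → -nup → *wetsinup*.

otsahe, wetsinup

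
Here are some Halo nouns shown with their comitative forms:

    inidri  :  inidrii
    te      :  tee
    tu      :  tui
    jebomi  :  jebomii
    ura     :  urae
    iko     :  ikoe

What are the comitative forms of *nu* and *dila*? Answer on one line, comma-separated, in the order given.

nui, dilae

The suffix is conditioned by the last vowel: -i when the last vowel of the stem is a high vowel (*inidri*, *tu*, *jebomi*); -e when the last vowel of the stem is a non-high vowel (*te*, *ura*, *iko*).
*nu* — last vowel /u/ (a high vowel) → -i → *nui*.
Since the last vowel of *dila* is /a/ (a non-high vowel), it takes -e, giving *dilae*.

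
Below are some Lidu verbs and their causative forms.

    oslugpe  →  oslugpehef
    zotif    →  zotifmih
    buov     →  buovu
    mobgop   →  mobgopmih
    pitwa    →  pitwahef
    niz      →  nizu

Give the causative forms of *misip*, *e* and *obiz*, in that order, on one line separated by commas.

misipmih, ehef, obizu

The pattern is voicing of the final sound: -mih when the stem ends in a voiceless consonant (*zotif*, *mobgop*); -u when the stem ends in a voiced consonant (*buov*, *niz*); -hef when the stem ends in a vowel (*oslugpe*, *pitwa*).
Since the final sound of *misip* is /p/ (a voiceless consonant), it takes -mih, giving *misipmih*.
*e*: final sound = /e/, a vowel → -hef → *ehef*.
The final sound of *obiz* is /z/, which is a voiced consonant, so the suffix is -u, giving *obizu*.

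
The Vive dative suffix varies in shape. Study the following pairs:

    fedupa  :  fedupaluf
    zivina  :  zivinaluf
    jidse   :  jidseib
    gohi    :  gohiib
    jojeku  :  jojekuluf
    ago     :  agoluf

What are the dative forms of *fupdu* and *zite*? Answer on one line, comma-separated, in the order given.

The alternation tracks the last vowel of the stem — -ib when the last vowel of the stem is a front vowel (*jidse*, *gohi*); -luf when the last vowel of the stem is a back vowel (*fedupa*, *zivina*, *jojeku*, *ago*).
The last vowel of *fupdu* is /u/, which is a back vowel, so the suffix is -luf, giving *fupduluf*.
Since the last vowel of *zite* is /e/ (a front vowel), it takes -ib, giving *ziteib*.

fupduluf, ziteib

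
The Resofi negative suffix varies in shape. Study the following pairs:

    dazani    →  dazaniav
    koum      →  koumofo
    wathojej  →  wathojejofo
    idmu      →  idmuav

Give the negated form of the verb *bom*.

The pattern is consonant vs. vowel: -ofo when the stem ends in a consonant (*koum*, *wathojej*); -av when the stem ends in a vowel (*dazani*, *idmu*).
Since the final sound of *bom* is /m/ (a consonant), it takes -ofo, giving *bomofo*.

bomofo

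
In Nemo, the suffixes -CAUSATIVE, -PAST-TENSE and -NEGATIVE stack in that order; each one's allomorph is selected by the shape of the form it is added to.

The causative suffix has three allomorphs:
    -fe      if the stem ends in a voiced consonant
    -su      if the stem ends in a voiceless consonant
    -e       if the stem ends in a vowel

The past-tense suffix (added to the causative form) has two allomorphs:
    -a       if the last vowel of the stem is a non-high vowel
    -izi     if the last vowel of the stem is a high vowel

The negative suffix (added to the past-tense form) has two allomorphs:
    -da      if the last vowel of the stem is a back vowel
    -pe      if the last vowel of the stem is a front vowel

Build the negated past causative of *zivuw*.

zivuwfeada

*zivuw* — final sound /w/ (a voiced consonant) → -fe → *zivuwfe*.
The last vowel of the causative form *zivuwfe* is /e/, which is a non-high vowel, so the past-tense suffix is -a, giving *zivuwfea*.
The past-tense form *zivuwfea* — last vowel /a/ (a back vowel) → -da → *zivuwfeada*.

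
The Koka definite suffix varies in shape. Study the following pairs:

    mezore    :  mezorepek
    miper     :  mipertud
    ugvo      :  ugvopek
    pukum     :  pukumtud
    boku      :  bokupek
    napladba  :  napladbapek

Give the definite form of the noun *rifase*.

The suffix is conditioned by the final sound: -tud when the stem ends in a consonant (*miper*, *pukum*); -pek when the stem ends in a vowel (*mezore*, *ugvo*, *boku*, *napladba*).
Since the final sound of *rifase* is /e/ (a vowel), it takes -pek, giving *rifasepek*.

rifasepek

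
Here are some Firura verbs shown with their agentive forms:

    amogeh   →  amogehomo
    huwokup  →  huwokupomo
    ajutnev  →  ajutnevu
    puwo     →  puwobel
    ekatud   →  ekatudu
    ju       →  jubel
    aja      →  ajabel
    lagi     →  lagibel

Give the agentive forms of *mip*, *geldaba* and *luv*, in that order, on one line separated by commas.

The alternation tracks the final sound of the stem — -omo when the stem ends in a voiceless consonant (*amogeh*, *huwokup*); -u when the stem ends in a voiced consonant (*ajutnev*, *ekatud*); -bel when the stem ends in a vowel (*puwo*, *ju*, *aja*, *lagi*).
Since the final sound of *mip* is /p/ (a voiceless consonant), it takes -omo, giving *mipomo*.
*geldaba* — final sound /a/ (a vowel) → -bel → *geldababel*.
Since the final sound of *luv* is /v/ (a voiced consonant), it takes -u, giving *luvu*.

mipomo, geldababel, luvu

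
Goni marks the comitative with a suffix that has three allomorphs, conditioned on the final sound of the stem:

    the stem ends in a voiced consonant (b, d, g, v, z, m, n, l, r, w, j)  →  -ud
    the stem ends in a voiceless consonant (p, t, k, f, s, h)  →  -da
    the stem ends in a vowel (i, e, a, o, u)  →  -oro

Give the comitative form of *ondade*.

ondadeoro

Since the final sound of *ondade* is /e/ (a vowel), it takes -oro, giving *ondadeoro*.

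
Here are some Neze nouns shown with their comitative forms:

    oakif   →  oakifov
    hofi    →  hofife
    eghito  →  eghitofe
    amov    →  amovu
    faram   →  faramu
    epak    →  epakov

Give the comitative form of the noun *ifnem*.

ifnemu

The pattern is voicing of the final sound: -ov when the stem ends in a voiceless consonant (*oakif*, *epak*); -u when the stem ends in a voiced consonant (*amov*, *faram*); -fe when the stem ends in a vowel (*hofi*, *eghito*).
Since the final sound of *ifnem* is /m/ (a voiced consonant), it takes -u, giving *ifnemu*.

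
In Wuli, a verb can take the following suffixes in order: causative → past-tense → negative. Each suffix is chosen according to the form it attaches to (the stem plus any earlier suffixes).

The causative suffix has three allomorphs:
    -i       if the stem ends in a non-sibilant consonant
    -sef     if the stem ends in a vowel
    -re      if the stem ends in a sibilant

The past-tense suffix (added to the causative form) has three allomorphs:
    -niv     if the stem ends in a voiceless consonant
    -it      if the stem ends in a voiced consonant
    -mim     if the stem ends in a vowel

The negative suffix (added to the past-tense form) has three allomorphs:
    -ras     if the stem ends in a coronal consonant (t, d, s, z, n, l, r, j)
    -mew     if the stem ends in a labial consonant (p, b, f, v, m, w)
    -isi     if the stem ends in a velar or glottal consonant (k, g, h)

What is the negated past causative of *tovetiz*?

*tovetiz* — final sound /z/ (a sibilant) → -re → *tovetizre*.
The final sound of the causative form *tovetizre* is /e/, which is a vowel, so the past-tense suffix is -mim, giving *tovetizremim*.
The past-tense form *tovetizremim*: final consonant = /m/, labial → -mew → *tovetizremimmew*.

tovetizremimmew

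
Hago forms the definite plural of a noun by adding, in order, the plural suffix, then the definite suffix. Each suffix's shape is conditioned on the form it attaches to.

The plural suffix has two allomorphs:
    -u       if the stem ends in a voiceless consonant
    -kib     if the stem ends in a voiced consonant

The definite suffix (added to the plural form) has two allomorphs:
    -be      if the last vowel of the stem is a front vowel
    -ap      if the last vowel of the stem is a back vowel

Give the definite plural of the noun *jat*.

jatuap

The final consonant of *jat* is /t/, which is voiceless, so the plural suffix is -u, giving *jatu*.
The plural form *jatu* — last vowel /u/ (a back vowel) → -ap → *jatuap*.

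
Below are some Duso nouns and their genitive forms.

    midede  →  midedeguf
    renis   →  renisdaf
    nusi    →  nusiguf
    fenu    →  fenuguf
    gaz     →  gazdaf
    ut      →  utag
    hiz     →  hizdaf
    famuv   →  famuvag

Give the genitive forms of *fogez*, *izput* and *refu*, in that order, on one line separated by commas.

fogezdaf, izputag, refuguf

Looking at the final sound of each stem: -daf when the stem ends in a sibilant (*renis*, *gaz*, *hiz*); -ag when the stem ends in a non-sibilant consonant (*ut*, *famuv*); -guf when the stem ends in a vowel (*midede*, *nusi*, *fenu*).
Since the final sound of *fogez* is /z/ (a sibilant), it takes -daf, giving *fogezdaf*.
*izput*: final sound = /t/, a non-sibilant consonant → -ag → *izputag*.
*refu* — final sound /u/ (a vowel) → -guf → *refuguf*.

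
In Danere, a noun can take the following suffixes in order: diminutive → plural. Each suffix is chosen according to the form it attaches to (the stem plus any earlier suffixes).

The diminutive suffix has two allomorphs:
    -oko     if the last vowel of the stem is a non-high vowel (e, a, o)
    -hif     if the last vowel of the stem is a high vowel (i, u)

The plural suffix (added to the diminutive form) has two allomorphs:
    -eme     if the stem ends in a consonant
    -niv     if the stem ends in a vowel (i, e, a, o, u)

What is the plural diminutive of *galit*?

galithifeme

*galit* — last vowel /i/ (a high vowel) → -hif → *galithif*.
The final sound of the diminutive form *galithif* is /f/, which is a consonant, so the plural suffix is -eme, giving *galithifeme*.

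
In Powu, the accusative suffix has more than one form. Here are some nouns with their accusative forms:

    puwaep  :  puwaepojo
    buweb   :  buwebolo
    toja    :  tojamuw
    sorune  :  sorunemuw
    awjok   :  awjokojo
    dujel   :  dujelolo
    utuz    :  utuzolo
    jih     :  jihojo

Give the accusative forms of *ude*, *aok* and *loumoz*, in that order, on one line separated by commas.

udemuw, aokojo, loumozolo

The pattern is voicing of the final sound: -ojo when the stem ends in a voiceless consonant (*puwaep*, *awjok*, *jih*); -olo when the stem ends in a voiced consonant (*buweb*, *dujel*, *utuz*); -muw when the stem ends in a vowel (*toja*, *sorune*).
*ude*: final sound = /e/, a vowel → -muw → *udemuw*.
The final sound of *aok* is /k/, which is a voiceless consonant, so the suffix is -ojo, giving *aokojo*.
*loumoz* — final sound /z/ (a voiced consonant) → -olo → *loumozolo*.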